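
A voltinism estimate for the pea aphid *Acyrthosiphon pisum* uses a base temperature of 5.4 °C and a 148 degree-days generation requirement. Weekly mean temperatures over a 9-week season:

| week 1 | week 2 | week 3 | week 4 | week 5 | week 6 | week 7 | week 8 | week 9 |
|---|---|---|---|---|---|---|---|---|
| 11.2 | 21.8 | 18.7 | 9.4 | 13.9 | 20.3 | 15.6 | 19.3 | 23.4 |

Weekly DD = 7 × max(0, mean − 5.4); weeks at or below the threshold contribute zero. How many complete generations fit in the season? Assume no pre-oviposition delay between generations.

Weekly DD (7 × max(0, T̄ − 5.4)): 40.6, 114.8, 93.1, 28.0, 59.5, 104.3, 71.4, 97.3, 126.0.
Season total = 735.0 DD.
Complete generations = ⌊735.0 / 148⌋ = 4.

4 generations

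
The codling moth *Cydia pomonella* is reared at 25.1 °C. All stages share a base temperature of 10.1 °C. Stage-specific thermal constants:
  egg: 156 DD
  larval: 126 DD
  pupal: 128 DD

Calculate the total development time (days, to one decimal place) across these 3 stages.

Daily accumulation at 25.1 °C = 25.1 − 10.1 = 15.0 DD/day.
Total K = 156 + 126 + 128 = 410 DD.
Total duration = 410 / 15.0 = 27.333 ≈ 27.3 days.

27.3 days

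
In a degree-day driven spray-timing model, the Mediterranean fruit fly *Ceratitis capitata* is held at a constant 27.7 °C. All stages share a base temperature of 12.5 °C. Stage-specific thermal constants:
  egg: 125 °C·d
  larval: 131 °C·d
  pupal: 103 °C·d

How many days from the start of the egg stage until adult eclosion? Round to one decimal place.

23.6 days

Daily accumulation at 27.7 °C = 27.7 − 12.5 = 15.2 DD/day.
Total K = 125 + 131 + 103 = 359 DD.
Total duration = 359 / 15.2 = 23.618 ≈ 23.6 days.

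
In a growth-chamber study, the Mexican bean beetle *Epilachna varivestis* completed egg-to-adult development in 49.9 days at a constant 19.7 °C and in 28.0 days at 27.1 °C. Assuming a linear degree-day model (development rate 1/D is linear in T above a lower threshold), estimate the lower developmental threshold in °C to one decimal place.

Equal thermal constants: D₁(T₁ − T_b) = D₂(T₂ − T_b).
49.9·(19.7 − T_b) = 28.0·(27.1 − T_b)
T_b = (49.9·19.7 − 28.0·27.1) / (49.9 − 28.0) = 224.23 / 21.9 = 10.239 °C ≈ 10.2 °C.

10.2 °C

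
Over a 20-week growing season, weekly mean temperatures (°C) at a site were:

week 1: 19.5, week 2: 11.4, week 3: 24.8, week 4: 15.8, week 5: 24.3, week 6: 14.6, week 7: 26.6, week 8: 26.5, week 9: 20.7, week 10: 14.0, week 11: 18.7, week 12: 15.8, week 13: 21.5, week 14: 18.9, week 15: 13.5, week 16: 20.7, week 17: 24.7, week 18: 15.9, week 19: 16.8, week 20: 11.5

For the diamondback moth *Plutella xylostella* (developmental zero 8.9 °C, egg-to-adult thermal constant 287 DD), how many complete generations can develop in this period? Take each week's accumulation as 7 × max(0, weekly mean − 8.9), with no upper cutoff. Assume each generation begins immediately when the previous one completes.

4 generations

Weekly DD (7 × max(0, T̄ − 8.9)): 74.2, 17.5, 111.3, 48.3, 107.8, 39.9, 123.9, 123.2, 82.6, 35.7, 68.6, 48.3, 88.2, 70.0, 32.2, 82.6, 110.6, 49.0, 55.3, 18.2.
Season total = 1387.4 DD.
Complete generations = ⌊1387.4 / 287⌋ = 4.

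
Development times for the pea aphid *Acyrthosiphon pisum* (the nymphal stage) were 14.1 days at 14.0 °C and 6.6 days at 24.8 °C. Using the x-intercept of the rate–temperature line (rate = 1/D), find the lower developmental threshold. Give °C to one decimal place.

4.5 °C

Equal thermal constants: D₁(T₁ − T_b) = D₂(T₂ − T_b).
14.1·(14.0 − T_b) = 6.6·(24.8 − T_b)
T_b = (14.1·14.0 − 6.6·24.8) / (14.1 − 6.6) = 33.72 / 7.5 = 4.496 °C ≈ 4.5 °C.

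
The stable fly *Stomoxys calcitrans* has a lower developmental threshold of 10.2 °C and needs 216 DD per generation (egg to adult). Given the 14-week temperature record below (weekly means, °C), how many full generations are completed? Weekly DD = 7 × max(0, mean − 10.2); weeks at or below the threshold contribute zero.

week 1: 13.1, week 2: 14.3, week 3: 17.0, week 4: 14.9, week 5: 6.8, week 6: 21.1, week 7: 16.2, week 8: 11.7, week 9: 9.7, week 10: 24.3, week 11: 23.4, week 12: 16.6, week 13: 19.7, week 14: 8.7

2 generations

Weekly DD (7 × max(0, T̄ − 10.2)): 20.3, 28.7, 47.6, 32.9, 0.0, 76.3, 42.0, 10.5, 0.0, 98.7, 92.4, 44.8, 66.5, 0.0.
Season total = 560.7 DD.
Complete generations = ⌊560.7 / 216⌋ = 2.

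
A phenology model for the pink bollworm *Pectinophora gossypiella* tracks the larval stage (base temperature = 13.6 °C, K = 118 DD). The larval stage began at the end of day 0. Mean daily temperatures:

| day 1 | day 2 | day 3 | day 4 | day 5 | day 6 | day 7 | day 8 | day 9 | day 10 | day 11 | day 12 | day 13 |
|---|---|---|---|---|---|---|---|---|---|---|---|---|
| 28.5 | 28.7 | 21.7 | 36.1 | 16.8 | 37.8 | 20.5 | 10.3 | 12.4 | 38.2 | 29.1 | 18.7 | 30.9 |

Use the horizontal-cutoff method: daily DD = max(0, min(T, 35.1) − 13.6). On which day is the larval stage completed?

day 11

Daily DD above 13.6 °C (capped at 21.5): 14.9, 15.1, 8.1, 21.5, 3.2, 21.5, 6.9, 0.0, 0.0, 21.5, 15.5, 5.1, 17.3.
Cumulative: 14.9, 30.0, 38.1, 59.6, 62.8, 84.3, 91.2, 91.2, 91.2, 112.7, 128.2, 133.3, 150.6.
The total first reaches 118 DD on day 11.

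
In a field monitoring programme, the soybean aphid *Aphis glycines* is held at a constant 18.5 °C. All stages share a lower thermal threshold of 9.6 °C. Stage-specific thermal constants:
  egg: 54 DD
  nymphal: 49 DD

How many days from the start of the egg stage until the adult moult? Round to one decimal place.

Daily accumulation at 18.5 °C = 18.5 − 9.6 = 8.9 DD/day.
Total K = 54 + 49 = 103 DD.
Total duration = 103 / 8.9 = 11.573 ≈ 11.6 days.

11.6 days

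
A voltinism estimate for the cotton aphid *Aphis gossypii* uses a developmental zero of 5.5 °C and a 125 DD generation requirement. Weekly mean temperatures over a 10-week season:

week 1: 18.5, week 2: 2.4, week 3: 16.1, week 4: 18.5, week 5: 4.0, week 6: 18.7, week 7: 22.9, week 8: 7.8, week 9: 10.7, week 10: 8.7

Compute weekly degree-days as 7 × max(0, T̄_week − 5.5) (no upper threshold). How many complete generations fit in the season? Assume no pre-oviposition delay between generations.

4 generations

Weekly DD (7 × max(0, T̄ − 5.5)): 91.0, 0.0, 74.2, 91.0, 0.0, 92.4, 121.8, 16.1, 36.4, 22.4.
Season total = 545.3 DD.
Complete generations = ⌊545.3 / 125⌋ = 4.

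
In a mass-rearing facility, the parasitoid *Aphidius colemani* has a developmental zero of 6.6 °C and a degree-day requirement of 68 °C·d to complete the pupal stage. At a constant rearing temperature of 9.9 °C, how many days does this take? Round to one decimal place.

20.6 days

Daily accumulation = 9.9 − 6.6 = 3.3 DD/day.
Duration = 68 / 3.3 = 20.606 ≈ 20.6 days.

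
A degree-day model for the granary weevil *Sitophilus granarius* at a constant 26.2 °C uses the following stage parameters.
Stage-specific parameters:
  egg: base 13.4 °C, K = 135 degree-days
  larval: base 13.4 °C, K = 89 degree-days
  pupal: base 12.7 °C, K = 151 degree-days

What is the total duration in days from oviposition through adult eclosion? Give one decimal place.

28.7 days

egg: 135 / (26.2 − 13.4) = 135 / 12.8 = 10.547 d.
larval: 89 / (26.2 − 13.4) = 89 / 12.8 = 6.953 d.
pupal: 151 / (26.2 − 12.7) = 151 / 13.5 = 11.185 d.
Sum = 28.685 ≈ 28.7 days.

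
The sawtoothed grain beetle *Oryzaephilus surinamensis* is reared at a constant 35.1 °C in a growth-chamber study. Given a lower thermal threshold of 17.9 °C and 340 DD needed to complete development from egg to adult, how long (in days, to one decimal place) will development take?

19.8 days

Daily accumulation = 35.1 − 17.9 = 17.2 DD/day.
Duration = 340 / 17.2 = 19.767 ≈ 19.8 days.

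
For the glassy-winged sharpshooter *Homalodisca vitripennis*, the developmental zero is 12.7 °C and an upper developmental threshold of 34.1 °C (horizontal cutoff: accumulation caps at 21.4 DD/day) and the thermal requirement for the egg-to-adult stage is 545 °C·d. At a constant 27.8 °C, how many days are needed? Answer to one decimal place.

Daily accumulation = 27.8 − 12.7 = 15.1 DD/day.
Duration = 545 / 15.1 = 36.093 ≈ 36.1 days.

36.1 days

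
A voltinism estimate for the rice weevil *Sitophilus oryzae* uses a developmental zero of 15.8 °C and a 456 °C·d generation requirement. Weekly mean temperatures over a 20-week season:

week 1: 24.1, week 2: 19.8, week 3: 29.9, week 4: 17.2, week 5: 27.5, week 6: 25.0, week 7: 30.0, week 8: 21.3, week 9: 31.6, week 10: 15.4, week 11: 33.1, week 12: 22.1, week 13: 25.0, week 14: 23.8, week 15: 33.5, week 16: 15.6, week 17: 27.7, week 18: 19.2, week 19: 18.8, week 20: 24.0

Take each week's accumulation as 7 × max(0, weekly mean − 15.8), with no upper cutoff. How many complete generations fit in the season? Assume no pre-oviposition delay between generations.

Weekly DD (7 × max(0, T̄ − 15.8)): 58.1, 28.0, 98.7, 9.8, 81.9, 64.4, 99.4, 38.5, 110.6, 0.0, 121.1, 44.1, 64.4, 56.0, 123.9, 0.0, 83.3, 23.8, 21.0, 57.4.
Season total = 1184.4 DD.
Complete generations = ⌊1184.4 / 456⌋ = 2.

2 generations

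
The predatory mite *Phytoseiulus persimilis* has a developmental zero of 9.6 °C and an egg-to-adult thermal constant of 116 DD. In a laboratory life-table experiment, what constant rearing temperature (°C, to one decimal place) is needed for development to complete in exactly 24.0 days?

14.4 °C

Required daily accumulation = 116 / 24.0 = 4.833 DD/day.
T = T_base + 4.833 = 9.6 + 4.833 = 14.433 ≈ 14.4 °C.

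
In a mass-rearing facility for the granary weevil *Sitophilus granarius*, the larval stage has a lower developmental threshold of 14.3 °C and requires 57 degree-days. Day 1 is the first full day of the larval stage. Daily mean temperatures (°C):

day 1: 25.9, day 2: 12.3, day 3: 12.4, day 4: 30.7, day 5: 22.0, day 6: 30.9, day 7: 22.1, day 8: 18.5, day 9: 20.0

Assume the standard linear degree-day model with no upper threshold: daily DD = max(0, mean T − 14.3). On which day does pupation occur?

day 7

Daily DD above 14.3 °C: 11.6, 0.0, 0.0, 16.4, 7.7, 16.6, 7.8, 4.2, 5.7.
Cumulative: 11.6, 11.6, 11.6, 28.0, 35.7, 52.3, 60.1, 64.3, 70.0.
The total first reaches 57 DD on day 7.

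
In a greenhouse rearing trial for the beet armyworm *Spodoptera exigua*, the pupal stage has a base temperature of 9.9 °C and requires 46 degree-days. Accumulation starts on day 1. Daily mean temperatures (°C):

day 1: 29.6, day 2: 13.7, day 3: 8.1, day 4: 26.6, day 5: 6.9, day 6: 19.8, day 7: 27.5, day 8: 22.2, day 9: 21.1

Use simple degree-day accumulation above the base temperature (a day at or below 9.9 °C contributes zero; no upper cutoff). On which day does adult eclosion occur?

Daily DD above 9.9 °C: 19.7, 3.8, 0.0, 16.7, 0.0, 9.9, 17.6, 12.3, 11.2.
Cumulative: 19.7, 23.5, 23.5, 40.2, 40.2, 50.1, 67.7, 80.0, 91.2.
The total first reaches 46 DD on day 6.

day 6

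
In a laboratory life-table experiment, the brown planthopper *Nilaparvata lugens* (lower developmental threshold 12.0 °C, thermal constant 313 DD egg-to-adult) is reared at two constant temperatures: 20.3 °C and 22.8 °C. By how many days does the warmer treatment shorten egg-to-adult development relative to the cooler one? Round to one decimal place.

8.7 days

At 20.3 °C: 313 / (20.3 − 12.0) = 313 / 8.3 = 37.711 d.
At 22.8 °C: 313 / (22.8 − 12.0) = 313 / 10.8 = 28.981 d.
Difference = |37.711 − 28.981| = 8.729 ≈ 8.7 days.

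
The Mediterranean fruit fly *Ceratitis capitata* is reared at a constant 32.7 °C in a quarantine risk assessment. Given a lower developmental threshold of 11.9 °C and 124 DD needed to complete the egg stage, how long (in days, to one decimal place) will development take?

Daily accumulation = 32.7 − 11.9 = 20.8 DD/day.
Duration = 124 / 20.8 = 5.962 ≈ 6.0 days.

6.0 days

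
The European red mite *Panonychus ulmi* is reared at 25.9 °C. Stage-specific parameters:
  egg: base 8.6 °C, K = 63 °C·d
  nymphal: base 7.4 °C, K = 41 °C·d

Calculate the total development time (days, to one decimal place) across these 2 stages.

5.9 days

egg: 63 / (25.9 − 8.6) = 63 / 17.3 = 3.642 d.
nymphal: 41 / (25.9 − 7.4) = 41 / 18.5 = 2.216 d.
Sum = 5.858 ≈ 5.9 days.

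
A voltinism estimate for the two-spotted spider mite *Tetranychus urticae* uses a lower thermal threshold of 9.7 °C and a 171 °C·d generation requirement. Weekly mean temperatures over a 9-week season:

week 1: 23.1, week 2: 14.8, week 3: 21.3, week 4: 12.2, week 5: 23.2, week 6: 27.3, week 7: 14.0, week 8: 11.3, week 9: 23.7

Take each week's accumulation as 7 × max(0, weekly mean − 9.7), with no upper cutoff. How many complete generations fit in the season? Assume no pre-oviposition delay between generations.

Weekly DD (7 × max(0, T̄ − 9.7)): 93.8, 35.7, 81.2, 17.5, 94.5, 123.2, 30.1, 11.2, 98.0.
Season total = 585.2 DD.
Complete generations = ⌊585.2 / 171⌋ = 3.

3 generations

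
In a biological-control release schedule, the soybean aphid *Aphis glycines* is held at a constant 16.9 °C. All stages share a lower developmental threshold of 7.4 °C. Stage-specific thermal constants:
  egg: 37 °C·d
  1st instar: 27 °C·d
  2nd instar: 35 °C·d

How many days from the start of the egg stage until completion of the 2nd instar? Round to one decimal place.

10.4 days

Daily accumulation at 16.9 °C = 16.9 − 7.4 = 9.5 DD/day.
Total K = 37 + 27 + 35 = 99 DD.
Total duration = 99 / 9.5 = 10.421 ≈ 10.4 days.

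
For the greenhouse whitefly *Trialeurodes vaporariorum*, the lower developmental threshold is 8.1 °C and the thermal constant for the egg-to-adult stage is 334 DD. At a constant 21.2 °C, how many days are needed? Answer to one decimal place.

25.5 days

Daily accumulation = 21.2 − 8.1 = 13.1 DD/day.
Duration = 334 / 13.1 = 25.496 ≈ 25.5 days.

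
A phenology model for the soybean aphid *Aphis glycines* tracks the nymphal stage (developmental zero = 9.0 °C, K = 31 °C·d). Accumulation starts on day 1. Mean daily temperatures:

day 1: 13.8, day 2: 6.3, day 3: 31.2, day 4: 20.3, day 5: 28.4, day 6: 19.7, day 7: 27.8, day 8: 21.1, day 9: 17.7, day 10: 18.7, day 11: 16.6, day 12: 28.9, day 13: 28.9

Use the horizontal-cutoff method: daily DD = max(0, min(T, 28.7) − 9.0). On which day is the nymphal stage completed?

day 4

Daily DD above 9.0 °C (capped at 19.7): 4.8, 0.0, 19.7, 11.3, 19.4, 10.7, 18.8, 12.1, 8.7, 9.7, 7.6, 19.7, 19.7.
Cumulative: 4.8, 4.8, 24.5, 35.8, 55.2, 65.9, 84.7, 96.8, 105.5, 115.2, 122.8, 142.5, 162.2.
The total first reaches 31 DD on day 4.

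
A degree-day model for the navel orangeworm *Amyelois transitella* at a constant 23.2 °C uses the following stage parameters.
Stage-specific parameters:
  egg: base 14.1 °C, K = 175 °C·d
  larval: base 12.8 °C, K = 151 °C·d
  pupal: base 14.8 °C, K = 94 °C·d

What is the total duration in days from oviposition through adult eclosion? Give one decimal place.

egg: 175 / (23.2 − 14.1) = 175 / 9.1 = 19.231 d.
larval: 151 / (23.2 − 12.8) = 151 / 10.4 = 14.519 d.
pupal: 94 / (23.2 − 14.8) = 94 / 8.4 = 11.190 d.
Sum = 44.940 ≈ 44.9 days.

44.9 days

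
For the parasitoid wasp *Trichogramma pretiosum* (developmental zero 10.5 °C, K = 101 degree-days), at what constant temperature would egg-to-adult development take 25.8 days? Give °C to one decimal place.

14.4 °C

Required daily accumulation = 101 / 25.8 = 3.915 DD/day.
T = T_base + 3.915 = 10.5 + 3.915 = 14.415 ≈ 14.4 °C.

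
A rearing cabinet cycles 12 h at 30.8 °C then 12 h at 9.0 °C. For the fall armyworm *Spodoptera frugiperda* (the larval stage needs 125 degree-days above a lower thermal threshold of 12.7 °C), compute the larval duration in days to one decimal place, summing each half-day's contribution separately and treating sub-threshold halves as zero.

Day half: max(0, 30.8 − 12.7) × 0.5 = 18.1 × 0.5 = 9.05 DD.
Night half: max(0, 9.0 − 12.7) × 0.5 = 0.0 × 0.5 = 0.00 DD.
Per 24 h: 9.05 DD/day.
Duration = 125 / 9.05 = 13.812 ≈ 13.8 days.

13.8 days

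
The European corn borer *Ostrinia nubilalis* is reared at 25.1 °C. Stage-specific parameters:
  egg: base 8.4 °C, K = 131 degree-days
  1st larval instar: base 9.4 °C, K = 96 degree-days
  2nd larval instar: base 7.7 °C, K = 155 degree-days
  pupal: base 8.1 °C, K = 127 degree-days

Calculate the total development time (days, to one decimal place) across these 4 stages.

30.3 days

egg: 131 / (25.1 − 8.4) = 131 / 16.7 = 7.844 d.
1st larval instar: 96 / (25.1 − 9.4) = 96 / 15.7 = 6.115 d.
2nd larval instar: 155 / (25.1 − 7.7) = 155 / 17.4 = 8.908 d.
pupal: 127 / (25.1 − 8.1) = 127 / 17.0 = 7.471 d.
Sum = 30.338 ≈ 30.3 days.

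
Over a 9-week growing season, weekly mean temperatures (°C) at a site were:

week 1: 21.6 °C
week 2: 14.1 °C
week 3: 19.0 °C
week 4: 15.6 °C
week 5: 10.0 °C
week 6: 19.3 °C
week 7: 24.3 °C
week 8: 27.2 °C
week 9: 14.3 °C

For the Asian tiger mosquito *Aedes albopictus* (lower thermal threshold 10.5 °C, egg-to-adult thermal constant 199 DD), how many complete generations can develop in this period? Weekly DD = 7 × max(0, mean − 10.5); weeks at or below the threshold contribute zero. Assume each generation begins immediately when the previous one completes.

Weekly DD (7 × max(0, T̄ − 10.5)): 77.7, 25.2, 59.5, 35.7, 0.0, 61.6, 96.6, 116.9, 26.6.
Season total = 499.8 DD.
Complete generations = ⌊499.8 / 199⌋ = 2.

2 generations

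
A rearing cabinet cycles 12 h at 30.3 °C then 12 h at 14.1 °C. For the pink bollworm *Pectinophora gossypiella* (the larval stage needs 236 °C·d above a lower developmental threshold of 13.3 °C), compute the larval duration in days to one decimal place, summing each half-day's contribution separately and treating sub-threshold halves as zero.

26.5 days

Day half: max(0, 30.3 − 13.3) × 0.5 = 17.0 × 0.5 = 8.50 DD.
Night half: max(0, 14.1 − 13.3) × 0.5 = 0.8 × 0.5 = 0.40 DD.
Per 24 h: 8.90 DD/day.
Duration = 236 / 8.90 = 26.517 ≈ 26.5 days.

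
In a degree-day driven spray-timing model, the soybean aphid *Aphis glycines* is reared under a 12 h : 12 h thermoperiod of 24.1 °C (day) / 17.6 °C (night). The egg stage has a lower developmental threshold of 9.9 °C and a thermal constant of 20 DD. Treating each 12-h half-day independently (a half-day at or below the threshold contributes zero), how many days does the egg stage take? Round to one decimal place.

Day half: max(0, 24.1 − 9.9) × 0.5 = 14.2 × 0.5 = 7.10 DD.
Night half: max(0, 17.6 − 9.9) × 0.5 = 7.7 × 0.5 = 3.85 DD.
Per 24 h: 10.95 DD/day.
Duration = 20 / 10.95 = 1.826 ≈ 1.8 days.

1.8 days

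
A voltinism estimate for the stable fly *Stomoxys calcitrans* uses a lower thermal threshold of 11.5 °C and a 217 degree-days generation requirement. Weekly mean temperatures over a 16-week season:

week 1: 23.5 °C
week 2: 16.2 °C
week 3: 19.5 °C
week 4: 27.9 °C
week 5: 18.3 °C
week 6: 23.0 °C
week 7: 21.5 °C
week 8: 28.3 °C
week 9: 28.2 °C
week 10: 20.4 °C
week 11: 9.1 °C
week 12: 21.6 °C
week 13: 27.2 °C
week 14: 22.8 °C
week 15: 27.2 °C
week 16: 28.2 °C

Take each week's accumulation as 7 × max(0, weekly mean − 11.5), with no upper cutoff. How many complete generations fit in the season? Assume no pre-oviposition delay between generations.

5 generations

Weekly DD (7 × max(0, T̄ − 11.5)): 84.0, 32.9, 56.0, 114.8, 47.6, 80.5, 70.0, 117.6, 116.9, 62.3, 0.0, 70.7, 109.9, 79.1, 109.9, 116.9.
Season total = 1269.1 DD.
Complete generations = ⌊1269.1 / 217⌋ = 5.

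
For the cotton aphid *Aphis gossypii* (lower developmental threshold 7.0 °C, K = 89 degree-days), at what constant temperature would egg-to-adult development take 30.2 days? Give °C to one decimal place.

Required daily accumulation = 89 / 30.2 = 2.947 DD/day.
T = T_base + 2.947 = 7.0 + 2.947 = 9.947 ≈ 9.9 °C.

9.9 °C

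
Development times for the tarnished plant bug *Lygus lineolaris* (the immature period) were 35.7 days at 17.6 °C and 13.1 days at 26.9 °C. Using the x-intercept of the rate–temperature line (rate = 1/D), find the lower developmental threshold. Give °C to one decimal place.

12.2 °C

Under the model K = D·(T − T_b), so D₁·(T₁ − T_b) = D₂·(T₂ − T_b).
35.7·(17.6 − T_b) = 13.1·(26.9 − T_b)
T_b = (35.7·17.6 − 13.1·26.9) / (35.7 − 13.1) = 275.93 / 22.6 = 12.209 °C ≈ 12.2 °C.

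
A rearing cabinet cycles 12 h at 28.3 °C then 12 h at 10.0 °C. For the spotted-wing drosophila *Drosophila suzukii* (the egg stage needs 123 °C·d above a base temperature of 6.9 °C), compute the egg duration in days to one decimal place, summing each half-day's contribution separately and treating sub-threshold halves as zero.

Day half: max(0, 28.3 − 6.9) × 0.5 = 21.4 × 0.5 = 10.70 DD.
Night half: max(0, 10.0 − 6.9) × 0.5 = 3.1 × 0.5 = 1.55 DD.
Per 24 h: 12.25 DD/day.
Duration = 123 / 12.25 = 10.041 ≈ 10.0 days.

10.0 days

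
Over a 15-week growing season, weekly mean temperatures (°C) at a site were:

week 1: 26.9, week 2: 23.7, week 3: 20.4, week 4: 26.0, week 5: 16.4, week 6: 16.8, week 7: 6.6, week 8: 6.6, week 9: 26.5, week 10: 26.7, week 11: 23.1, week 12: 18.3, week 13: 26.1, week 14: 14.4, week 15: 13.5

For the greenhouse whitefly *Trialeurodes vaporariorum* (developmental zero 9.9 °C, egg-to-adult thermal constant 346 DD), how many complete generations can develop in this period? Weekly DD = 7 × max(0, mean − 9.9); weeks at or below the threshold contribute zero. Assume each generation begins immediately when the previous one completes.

Weekly DD (7 × max(0, T̄ − 9.9)): 119.0, 96.6, 73.5, 112.7, 45.5, 48.3, 0.0, 0.0, 116.2, 117.6, 92.4, 58.8, 113.4, 31.5, 25.2.
Season total = 1050.7 DD.
Complete generations = ⌊1050.7 / 346⌋ = 3.

3 generations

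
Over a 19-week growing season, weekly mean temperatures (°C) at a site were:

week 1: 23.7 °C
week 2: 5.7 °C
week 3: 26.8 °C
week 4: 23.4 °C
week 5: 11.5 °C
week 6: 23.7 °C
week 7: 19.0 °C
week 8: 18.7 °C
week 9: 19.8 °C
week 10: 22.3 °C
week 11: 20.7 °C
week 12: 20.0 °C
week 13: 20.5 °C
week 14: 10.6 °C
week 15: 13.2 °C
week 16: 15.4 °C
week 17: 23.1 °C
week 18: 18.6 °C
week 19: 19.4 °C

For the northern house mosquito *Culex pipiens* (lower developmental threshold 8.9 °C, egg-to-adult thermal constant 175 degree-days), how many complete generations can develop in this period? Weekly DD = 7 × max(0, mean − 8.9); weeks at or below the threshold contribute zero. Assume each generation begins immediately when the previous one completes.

7 generations

Weekly DD (7 × max(0, T̄ − 8.9)): 103.6, 0.0, 125.3, 101.5, 18.2, 103.6, 70.7, 68.6, 76.3, 93.8, 82.6, 77.7, 81.2, 11.9, 30.1, 45.5, 99.4, 67.9, 73.5.
Season total = 1331.4 DD.
Complete generations = ⌊1331.4 / 175⌋ = 7.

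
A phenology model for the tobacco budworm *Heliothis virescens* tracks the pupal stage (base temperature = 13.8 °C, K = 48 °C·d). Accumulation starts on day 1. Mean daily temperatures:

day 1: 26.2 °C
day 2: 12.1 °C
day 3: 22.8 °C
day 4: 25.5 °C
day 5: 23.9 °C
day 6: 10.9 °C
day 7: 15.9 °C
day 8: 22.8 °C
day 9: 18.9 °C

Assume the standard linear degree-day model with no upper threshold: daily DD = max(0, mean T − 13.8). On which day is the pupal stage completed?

day 8

Daily DD above 13.8 °C: 12.4, 0.0, 9.0, 11.7, 10.1, 0.0, 2.1, 9.0, 5.1.
Cumulative: 12.4, 12.4, 21.4, 33.1, 43.2, 43.2, 45.3, 54.3, 59.4.
The total first reaches 48 DD on day 8.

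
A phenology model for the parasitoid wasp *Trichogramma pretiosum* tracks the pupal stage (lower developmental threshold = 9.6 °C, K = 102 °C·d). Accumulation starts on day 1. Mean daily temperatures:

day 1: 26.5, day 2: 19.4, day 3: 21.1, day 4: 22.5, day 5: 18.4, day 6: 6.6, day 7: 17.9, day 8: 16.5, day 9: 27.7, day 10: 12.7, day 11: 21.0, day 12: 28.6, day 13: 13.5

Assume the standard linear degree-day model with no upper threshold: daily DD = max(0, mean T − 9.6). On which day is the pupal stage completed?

Daily DD above 9.6 °C: 16.9, 9.8, 11.5, 12.9, 8.8, 0.0, 8.3, 6.9, 18.1, 3.1, 11.4, 19.0, 3.9.
Cumulative: 16.9, 26.7, 38.2, 51.1, 59.9, 59.9, 68.2, 75.1, 93.2, 96.3, 107.7, 126.7, 130.6.
The total first reaches 102 DD on day 11.

day 11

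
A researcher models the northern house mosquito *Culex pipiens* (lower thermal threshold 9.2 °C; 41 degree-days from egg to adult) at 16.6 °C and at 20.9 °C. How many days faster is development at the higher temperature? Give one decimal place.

At 16.6 °C: 41 / (16.6 − 9.2) = 41 / 7.4 = 5.541 d.
At 20.9 °C: 41 / (20.9 − 9.2) = 41 / 11.7 = 3.504 d.
Difference = |5.541 − 3.504| = 2.036 ≈ 2.0 days.

2.0 days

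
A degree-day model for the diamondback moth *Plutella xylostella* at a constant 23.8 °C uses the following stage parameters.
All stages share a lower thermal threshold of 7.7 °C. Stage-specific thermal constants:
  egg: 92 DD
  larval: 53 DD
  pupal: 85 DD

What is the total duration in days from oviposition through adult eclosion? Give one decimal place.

14.3 days

Daily accumulation at 23.8 °C = 23.8 − 7.7 = 16.1 DD/day.
Total K = 92 + 53 + 85 = 230 DD.
Total duration = 230 / 16.1 = 14.286 ≈ 14.3 days.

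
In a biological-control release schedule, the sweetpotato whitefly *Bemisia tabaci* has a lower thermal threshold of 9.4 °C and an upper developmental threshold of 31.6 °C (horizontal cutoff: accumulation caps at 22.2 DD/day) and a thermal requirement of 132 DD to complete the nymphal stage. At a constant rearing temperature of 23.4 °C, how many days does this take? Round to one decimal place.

Daily accumulation = 23.4 − 9.4 = 14.0 DD/day.
Duration = 132 / 14.0 = 9.429 ≈ 9.4 days.

9.4 days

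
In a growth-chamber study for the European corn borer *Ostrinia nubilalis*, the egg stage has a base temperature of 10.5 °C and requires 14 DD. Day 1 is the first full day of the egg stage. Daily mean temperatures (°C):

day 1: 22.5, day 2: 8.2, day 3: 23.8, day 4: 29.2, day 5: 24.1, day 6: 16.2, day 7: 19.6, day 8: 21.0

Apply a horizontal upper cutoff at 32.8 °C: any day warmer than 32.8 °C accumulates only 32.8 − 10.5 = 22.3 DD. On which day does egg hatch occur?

Daily DD above 10.5 °C (capped at 22.3): 12.0, 0.0, 13.3, 18.7, 13.6, 5.7, 9.1, 10.5.
Cumulative: 12.0, 12.0, 25.3, 44.0, 57.6, 63.3, 72.4, 82.9.
The total first reaches 14 DD on day 3.

day 3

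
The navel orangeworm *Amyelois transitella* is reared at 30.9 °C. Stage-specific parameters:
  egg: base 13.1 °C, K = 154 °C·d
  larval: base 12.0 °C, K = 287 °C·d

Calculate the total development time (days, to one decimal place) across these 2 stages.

23.8 days

egg: 154 / (30.9 − 13.1) = 154 / 17.8 = 8.652 d.
larval: 287 / (30.9 − 12.0) = 287 / 18.9 = 15.185 d.
Sum = 23.837 ≈ 23.8 days.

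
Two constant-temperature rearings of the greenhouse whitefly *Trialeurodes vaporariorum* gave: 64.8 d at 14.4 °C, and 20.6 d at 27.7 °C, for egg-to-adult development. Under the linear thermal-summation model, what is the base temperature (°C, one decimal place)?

8.2 °C

Equal thermal constants: D₁(T₁ − T_b) = D₂(T₂ − T_b).
64.8·(14.4 − T_b) = 20.6·(27.7 − T_b)
T_b = (64.8·14.4 − 20.6·27.7) / (64.8 − 20.6) = 362.50 / 44.2 = 8.201 °C ≈ 8.2 °C.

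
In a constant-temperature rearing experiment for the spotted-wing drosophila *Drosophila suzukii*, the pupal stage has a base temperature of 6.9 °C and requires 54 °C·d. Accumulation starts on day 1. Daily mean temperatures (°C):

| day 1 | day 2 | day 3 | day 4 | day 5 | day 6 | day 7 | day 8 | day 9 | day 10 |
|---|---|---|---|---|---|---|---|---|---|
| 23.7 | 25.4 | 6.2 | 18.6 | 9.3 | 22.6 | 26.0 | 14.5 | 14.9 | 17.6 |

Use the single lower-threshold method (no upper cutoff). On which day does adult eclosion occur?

Daily DD above 6.9 °C: 16.8, 18.5, 0.0, 11.7, 2.4, 15.7, 19.1, 7.6, 8.0, 10.7.
Cumulative: 16.8, 35.3, 35.3, 47.0, 49.4, 65.1, 84.2, 91.8, 99.8, 110.5.
The total first reaches 54 DD on day 6.

day 6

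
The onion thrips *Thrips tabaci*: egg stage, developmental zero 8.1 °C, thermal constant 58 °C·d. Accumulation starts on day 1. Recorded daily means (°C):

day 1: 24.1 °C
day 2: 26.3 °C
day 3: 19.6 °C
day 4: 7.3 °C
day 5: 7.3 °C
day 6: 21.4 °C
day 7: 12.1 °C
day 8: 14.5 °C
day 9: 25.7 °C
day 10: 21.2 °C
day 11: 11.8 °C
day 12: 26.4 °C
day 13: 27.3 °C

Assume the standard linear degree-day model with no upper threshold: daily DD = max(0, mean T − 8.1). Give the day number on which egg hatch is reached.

Daily DD above 8.1 °C: 16.0, 18.2, 11.5, 0.0, 0.0, 13.3, 4.0, 6.4, 17.6, 13.1, 3.7, 18.3, 19.2.
Cumulative: 16.0, 34.2, 45.7, 45.7, 45.7, 59.0, 63.0, 69.4, 87.0, 100.1, 103.8, 122.1, 141.3.
The total first reaches 58 DD on day 6.

day 6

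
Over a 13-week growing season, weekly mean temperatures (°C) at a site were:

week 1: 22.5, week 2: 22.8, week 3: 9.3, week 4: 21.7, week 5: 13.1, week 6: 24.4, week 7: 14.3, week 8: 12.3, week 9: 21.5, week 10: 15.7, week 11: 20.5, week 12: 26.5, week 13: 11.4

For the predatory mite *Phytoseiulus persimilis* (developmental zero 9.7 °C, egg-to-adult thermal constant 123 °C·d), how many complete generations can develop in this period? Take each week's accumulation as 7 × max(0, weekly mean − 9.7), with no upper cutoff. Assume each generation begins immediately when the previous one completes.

6 generations

Weekly DD (7 × max(0, T̄ − 9.7)): 89.6, 91.7, 0.0, 84.0, 23.8, 102.9, 32.2, 18.2, 82.6, 42.0, 75.6, 117.6, 11.9.
Season total = 772.1 DD.
Complete generations = ⌊772.1 / 123⌋ = 6.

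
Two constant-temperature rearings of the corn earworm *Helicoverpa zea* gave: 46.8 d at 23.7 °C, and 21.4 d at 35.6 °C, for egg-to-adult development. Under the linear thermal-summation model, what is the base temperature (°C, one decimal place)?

Under the model K = D·(T − T_b), so D₁·(T₁ − T_b) = D₂·(T₂ − T_b).
46.8·(23.7 − T_b) = 21.4·(35.6 − T_b)
T_b = (46.8·23.7 − 21.4·35.6) / (46.8 − 21.4) = 347.32 / 25.4 = 13.674 °C ≈ 13.7 °C.

13.7 °C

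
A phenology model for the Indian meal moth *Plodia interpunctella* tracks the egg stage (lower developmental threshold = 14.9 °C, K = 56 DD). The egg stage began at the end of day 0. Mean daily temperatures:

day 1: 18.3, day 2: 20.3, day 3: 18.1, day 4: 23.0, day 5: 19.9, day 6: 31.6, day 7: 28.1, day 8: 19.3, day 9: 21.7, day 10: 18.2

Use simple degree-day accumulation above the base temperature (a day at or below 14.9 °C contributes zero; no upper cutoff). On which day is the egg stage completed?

day 8

Daily DD above 14.9 °C: 3.4, 5.4, 3.2, 8.1, 5.0, 16.7, 13.2, 4.4, 6.8, 3.3.
Cumulative: 3.4, 8.8, 12.0, 20.1, 25.1, 41.8, 55.0, 59.4, 66.2, 69.5.
The total first reaches 56 DD on day 8.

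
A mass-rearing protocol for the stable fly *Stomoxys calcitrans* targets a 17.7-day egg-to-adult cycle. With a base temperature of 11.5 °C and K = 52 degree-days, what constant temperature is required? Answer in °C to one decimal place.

Required daily accumulation = 52 / 17.7 = 2.938 DD/day.
T = T_base + 2.938 = 11.5 + 2.938 = 14.438 ≈ 14.4 °C.

14.4 °C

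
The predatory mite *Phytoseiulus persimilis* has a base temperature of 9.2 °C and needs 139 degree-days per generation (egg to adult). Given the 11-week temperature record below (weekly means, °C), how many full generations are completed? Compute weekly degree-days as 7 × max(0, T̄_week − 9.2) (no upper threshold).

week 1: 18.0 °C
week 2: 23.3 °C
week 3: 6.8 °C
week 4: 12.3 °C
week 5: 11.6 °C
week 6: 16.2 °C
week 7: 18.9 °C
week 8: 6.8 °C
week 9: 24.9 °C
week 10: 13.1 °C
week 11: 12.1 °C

3 generations

Weekly DD (7 × max(0, T̄ − 9.2)): 61.6, 98.7, 0.0, 21.7, 16.8, 49.0, 67.9, 0.0, 109.9, 27.3, 20.3.
Season total = 473.2 DD.
Complete generations = ⌊473.2 / 139⌋ = 3.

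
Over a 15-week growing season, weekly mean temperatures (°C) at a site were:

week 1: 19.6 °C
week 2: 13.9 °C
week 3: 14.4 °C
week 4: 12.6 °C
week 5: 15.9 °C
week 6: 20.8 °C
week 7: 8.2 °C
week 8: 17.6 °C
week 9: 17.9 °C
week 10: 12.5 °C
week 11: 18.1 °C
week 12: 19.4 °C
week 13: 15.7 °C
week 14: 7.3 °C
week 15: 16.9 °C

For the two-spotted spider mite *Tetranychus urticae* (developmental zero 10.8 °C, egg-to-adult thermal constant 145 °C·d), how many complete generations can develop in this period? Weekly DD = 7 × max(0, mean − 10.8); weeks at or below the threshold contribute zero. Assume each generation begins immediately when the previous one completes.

3 generations

Weekly DD (7 × max(0, T̄ − 10.8)): 61.6, 21.7, 25.2, 12.6, 35.7, 70.0, 0.0, 47.6, 49.7, 11.9, 51.1, 60.2, 34.3, 0.0, 42.7.
Season total = 524.3 DD.
Complete generations = ⌊524.3 / 145⌋ = 3.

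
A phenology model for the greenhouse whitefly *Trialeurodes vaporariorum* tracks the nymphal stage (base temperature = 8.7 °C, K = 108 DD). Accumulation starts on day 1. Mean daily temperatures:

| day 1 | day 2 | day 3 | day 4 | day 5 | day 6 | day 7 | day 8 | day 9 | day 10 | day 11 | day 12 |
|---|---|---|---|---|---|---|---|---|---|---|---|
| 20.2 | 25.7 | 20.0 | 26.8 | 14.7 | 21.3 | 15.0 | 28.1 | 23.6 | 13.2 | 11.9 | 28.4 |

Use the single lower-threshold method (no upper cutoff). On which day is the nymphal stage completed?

Daily DD above 8.7 °C: 11.5, 17.0, 11.3, 18.1, 6.0, 12.6, 6.3, 19.4, 14.9, 4.5, 3.2, 19.7.
Cumulative: 11.5, 28.5, 39.8, 57.9, 63.9, 76.5, 82.8, 102.2, 117.1, 121.6, 124.8, 144.5.
The total first reaches 108 DD on day 9.

day 9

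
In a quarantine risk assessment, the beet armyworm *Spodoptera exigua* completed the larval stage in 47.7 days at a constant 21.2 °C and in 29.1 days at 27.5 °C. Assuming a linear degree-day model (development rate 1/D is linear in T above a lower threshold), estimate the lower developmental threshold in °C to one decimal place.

Equal thermal constants: D₁(T₁ − T_b) = D₂(T₂ − T_b).
47.7·(21.2 − T_b) = 29.1·(27.5 − T_b)
T_b = (47.7·21.2 − 29.1·27.5) / (47.7 − 29.1) = 210.99 / 18.6 = 11.344 °C ≈ 11.3 °C.

11.3 °C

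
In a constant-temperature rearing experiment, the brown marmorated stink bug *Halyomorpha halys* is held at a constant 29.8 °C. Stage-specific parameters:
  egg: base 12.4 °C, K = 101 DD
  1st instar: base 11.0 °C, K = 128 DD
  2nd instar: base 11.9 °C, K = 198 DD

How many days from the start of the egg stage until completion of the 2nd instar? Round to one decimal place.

egg: 101 / (29.8 − 12.4) = 101 / 17.4 = 5.805 d.
1st instar: 128 / (29.8 − 11.0) = 128 / 18.8 = 6.809 d.
2nd instar: 198 / (29.8 − 11.9) = 198 / 17.9 = 11.061 d.
Sum = 23.675 ≈ 23.7 days.

23.7 days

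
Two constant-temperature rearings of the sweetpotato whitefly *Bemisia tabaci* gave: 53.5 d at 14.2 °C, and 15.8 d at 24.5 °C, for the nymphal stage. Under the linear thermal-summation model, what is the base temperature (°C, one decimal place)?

Equal thermal constants: D₁(T₁ − T_b) = D₂(T₂ − T_b).
53.5·(14.2 − T_b) = 15.8·(24.5 − T_b)
T_b = (53.5·14.2 − 15.8·24.5) / (53.5 − 15.8) = 372.60 / 37.7 = 9.883 °C ≈ 9.9 °C.

9.9 °C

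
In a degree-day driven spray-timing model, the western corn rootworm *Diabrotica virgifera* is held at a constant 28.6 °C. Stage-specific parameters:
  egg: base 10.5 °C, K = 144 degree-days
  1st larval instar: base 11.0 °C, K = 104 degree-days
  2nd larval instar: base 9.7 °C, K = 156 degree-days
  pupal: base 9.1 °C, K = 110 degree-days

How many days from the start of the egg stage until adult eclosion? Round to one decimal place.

egg: 144 / (28.6 − 10.5) = 144 / 18.1 = 7.956 d.
1st larval instar: 104 / (28.6 − 11.0) = 104 / 17.6 = 5.909 d.
2nd larval instar: 156 / (28.6 − 9.7) = 156 / 18.9 = 8.254 d.
pupal: 110 / (28.6 − 9.1) = 110 / 19.5 = 5.641 d.
Sum = 27.760 ≈ 27.8 days.

27.8 days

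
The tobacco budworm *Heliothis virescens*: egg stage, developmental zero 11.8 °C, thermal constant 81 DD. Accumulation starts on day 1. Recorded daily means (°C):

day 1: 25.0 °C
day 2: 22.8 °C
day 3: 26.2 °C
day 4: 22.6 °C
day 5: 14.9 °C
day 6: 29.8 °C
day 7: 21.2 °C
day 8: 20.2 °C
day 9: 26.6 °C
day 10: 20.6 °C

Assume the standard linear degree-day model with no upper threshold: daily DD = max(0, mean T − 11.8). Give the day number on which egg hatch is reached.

day 8

Daily DD above 11.8 °C: 13.2, 11.0, 14.4, 10.8, 3.1, 18.0, 9.4, 8.4, 14.8, 8.8.
Cumulative: 13.2, 24.2, 38.6, 49.4, 52.5, 70.5, 79.9, 88.3, 103.1, 111.9.
The total first reaches 81 DD on day 8.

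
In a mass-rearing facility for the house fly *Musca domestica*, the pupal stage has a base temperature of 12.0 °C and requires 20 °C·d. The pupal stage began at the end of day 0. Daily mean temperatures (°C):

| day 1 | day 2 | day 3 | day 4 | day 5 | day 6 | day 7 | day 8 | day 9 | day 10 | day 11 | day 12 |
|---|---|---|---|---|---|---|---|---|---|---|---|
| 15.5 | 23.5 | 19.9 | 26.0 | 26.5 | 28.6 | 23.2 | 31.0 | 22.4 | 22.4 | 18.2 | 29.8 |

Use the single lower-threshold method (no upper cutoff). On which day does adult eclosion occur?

Daily DD above 12.0 °C: 3.5, 11.5, 7.9, 14.0, 14.5, 16.6, 11.2, 19.0, 10.4, 10.4, 6.2, 17.8.
Cumulative: 3.5, 15.0, 22.9, 36.9, 51.4, 68.0, 79.2, 98.2, 108.6, 119.0, 125.2, 143.0.
The total first reaches 20 DD on day 3.

day 3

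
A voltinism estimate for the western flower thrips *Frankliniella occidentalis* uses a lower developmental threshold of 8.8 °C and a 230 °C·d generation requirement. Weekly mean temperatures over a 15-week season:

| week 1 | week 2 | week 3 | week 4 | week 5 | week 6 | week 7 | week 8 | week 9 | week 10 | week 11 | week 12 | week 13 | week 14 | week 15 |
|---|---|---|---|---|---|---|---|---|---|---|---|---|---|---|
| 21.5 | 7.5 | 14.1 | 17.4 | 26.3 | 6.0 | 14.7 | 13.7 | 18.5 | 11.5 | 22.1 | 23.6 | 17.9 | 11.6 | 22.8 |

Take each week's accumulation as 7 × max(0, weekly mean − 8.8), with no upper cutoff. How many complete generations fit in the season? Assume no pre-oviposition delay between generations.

3 generations

Weekly DD (7 × max(0, T̄ − 8.8)): 88.9, 0.0, 37.1, 60.2, 122.5, 0.0, 41.3, 34.3, 67.9, 18.9, 93.1, 103.6, 63.7, 19.6, 98.0.
Season total = 849.1 DD.
Complete generations = ⌊849.1 / 230⌋ = 3.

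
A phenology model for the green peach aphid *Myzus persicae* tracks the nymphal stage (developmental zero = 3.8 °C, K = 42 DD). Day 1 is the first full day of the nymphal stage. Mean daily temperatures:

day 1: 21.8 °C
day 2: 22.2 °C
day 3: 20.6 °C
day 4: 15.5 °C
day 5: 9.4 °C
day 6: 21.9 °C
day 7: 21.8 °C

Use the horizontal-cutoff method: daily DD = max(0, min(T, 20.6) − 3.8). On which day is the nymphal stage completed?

Daily DD above 3.8 °C (capped at 16.8): 16.8, 16.8, 16.8, 11.7, 5.6, 16.8, 16.8.
Cumulative: 16.8, 33.6, 50.4, 62.1, 67.7, 84.5, 101.3.
The total first reaches 42 DD on day 3.

day 3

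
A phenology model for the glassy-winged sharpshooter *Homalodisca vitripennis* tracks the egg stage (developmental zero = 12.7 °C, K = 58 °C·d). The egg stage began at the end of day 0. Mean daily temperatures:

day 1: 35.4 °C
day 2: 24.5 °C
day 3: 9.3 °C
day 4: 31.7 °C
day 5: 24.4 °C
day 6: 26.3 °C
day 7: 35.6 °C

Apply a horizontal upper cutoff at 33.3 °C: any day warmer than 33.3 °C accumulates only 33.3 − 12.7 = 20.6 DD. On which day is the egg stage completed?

Daily DD above 12.7 °C (capped at 20.6): 20.6, 11.8, 0.0, 19.0, 11.7, 13.6, 20.6.
Cumulative: 20.6, 32.4, 32.4, 51.4, 63.1, 76.7, 97.3.
The total first reaches 58 DD on day 5.

day 5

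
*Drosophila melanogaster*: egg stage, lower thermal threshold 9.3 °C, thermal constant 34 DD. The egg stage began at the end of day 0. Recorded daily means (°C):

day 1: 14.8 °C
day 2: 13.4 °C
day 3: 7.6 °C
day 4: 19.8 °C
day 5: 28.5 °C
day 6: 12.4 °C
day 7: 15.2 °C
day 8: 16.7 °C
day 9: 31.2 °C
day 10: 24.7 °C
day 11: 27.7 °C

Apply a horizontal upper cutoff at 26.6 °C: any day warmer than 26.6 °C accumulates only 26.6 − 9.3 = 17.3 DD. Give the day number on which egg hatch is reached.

day 5

Daily DD above 9.3 °C (capped at 17.3): 5.5, 4.1, 0.0, 10.5, 17.3, 3.1, 5.9, 7.4, 17.3, 15.4, 17.3.
Cumulative: 5.5, 9.6, 9.6, 20.1, 37.4, 40.5, 46.4, 53.8, 71.1, 86.5, 103.8.
The total first reaches 34 DD on day 5.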